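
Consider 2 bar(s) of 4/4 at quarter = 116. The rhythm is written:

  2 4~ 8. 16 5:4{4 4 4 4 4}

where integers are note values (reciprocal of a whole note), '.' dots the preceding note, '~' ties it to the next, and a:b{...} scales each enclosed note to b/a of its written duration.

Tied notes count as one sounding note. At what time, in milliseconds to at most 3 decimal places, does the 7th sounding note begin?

1. 0.0ms @ 0 + 1034.483ms (2)
2. 1034.483ms @ 2 + 905.172ms (7/4)
3. 1939.655ms @ 15/4 + 129.31ms (1/4)
4. 2068.966ms @ 4 + 413.793ms (4/5)
5. 2482.759ms @ 24/5 + 413.793ms (4/5)
6. 2896.552ms @ 28/5 + 413.793ms (4/5)
7. 3310.345ms @ 32/5 + 413.793ms (4/5)
8. 3724.138ms @ 36/5 + 413.793ms (4/5)

note 7 onset = 32/5b = 3310.345ms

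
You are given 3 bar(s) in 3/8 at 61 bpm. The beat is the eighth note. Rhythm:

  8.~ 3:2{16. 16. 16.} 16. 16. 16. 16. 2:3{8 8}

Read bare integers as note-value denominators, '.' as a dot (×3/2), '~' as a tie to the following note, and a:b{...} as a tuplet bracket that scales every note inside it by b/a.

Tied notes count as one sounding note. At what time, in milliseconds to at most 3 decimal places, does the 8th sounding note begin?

note 8 onset = 6b = 5901.639ms

1. 0.0ms @ 0 + 1967.213ms (2)
2. 1967.213ms @ 2 + 491.803ms (1/2)
3. 2459.016ms @ 5/2 + 491.803ms (1/2)
4. 2950.82ms @ 3 + 737.705ms (3/4)
5. 3688.525ms @ 15/4 + 737.705ms (3/4)
6. 4426.23ms @ 9/2 + 737.705ms (3/4)
7. 5163.934ms @ 21/4 + 737.705ms (3/4)
8. 5901.639ms @ 6 + 1475.41ms (3/2)
9. 7377.049ms @ 15/2 + 1475.41ms (3/2)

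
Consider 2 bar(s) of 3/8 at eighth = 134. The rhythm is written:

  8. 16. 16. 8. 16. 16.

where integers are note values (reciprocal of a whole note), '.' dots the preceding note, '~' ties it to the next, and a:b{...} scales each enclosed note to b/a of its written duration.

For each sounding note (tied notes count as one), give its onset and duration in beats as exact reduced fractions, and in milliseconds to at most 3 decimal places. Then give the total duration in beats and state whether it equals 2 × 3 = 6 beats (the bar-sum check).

1) 0.0ms=0b +671.642ms=3/2b
2) 671.642ms=3/2b +335.821ms=3/4b
3) 1007.463ms=9/4b +335.821ms=3/4b
4) 1343.284ms=3b +671.642ms=3/2b
5) 2014.925ms=9/2b +335.821ms=3/4b
6) 2350.746ms=21/4b +335.821ms=3/4b
Σ=6b of 6 (134bpm 3/8) — PASS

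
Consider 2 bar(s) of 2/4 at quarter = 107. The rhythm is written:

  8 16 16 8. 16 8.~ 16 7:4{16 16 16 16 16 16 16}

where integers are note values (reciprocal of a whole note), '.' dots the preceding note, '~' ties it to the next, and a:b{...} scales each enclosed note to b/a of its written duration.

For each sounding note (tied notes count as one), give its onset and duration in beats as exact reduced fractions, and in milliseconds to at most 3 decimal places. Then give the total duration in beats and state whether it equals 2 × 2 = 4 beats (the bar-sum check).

1) 0.0ms=0b +280.374ms=1/2b
2) 280.374ms=1/2b +140.187ms=1/4b
3) 420.561ms=3/4b +140.187ms=1/4b
4) 560.748ms=1b +420.561ms=3/4b
5) 981.308ms=7/4b +140.187ms=1/4b
6) 1121.495ms=2b +560.748ms=1b
7) 1682.243ms=3b +80.107ms=1/7b
8) 1762.35ms=22/7b +80.107ms=1/7b
9) 1842.457ms=23/7b +80.107ms=1/7b
10) 1922.563ms=24/7b +80.107ms=1/7b
11) 2002.67ms=25/7b +80.107ms=1/7b
12) 2082.777ms=26/7b +80.107ms=1/7b
13) 2162.884ms=27/7b +80.107ms=1/7b
Σ=4b of 4 (107bpm 2/4) — PASS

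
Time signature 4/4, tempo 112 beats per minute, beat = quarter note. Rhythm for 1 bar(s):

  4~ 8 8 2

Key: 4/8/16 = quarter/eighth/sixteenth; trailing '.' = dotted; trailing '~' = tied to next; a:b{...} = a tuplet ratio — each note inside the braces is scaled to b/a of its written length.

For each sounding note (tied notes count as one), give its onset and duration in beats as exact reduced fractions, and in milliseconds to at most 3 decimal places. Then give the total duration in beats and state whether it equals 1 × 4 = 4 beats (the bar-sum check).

1) 0.0ms=0b +803.571ms=3/2b
2) 803.571ms=3/2b +267.857ms=1/2b
3) 1071.429ms=2b +1071.429ms=2b
Σ=4b of 4 (112bpm 4/4) — PASS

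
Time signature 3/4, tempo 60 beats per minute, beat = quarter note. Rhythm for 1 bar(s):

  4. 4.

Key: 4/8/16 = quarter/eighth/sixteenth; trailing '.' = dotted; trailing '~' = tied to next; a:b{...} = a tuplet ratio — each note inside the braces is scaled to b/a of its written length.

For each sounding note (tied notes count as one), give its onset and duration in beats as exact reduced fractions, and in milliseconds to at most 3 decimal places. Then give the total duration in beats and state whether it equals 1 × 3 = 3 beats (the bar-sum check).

1) 0.0ms=0b +1500.0ms=3/2b
2) 1500.0ms=3/2b +1500.0ms=3/2b
Σ=3b of 3 (60bpm 3/4) — PASS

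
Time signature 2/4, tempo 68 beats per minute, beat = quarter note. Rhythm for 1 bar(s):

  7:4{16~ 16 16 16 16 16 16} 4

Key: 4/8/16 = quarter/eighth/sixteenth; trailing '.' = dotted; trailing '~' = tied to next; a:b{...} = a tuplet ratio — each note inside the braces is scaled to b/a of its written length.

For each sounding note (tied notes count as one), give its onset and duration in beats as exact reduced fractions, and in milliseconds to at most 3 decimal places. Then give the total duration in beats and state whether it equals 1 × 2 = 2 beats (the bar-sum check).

1) 0.0ms=0b +252.101ms=2/7b
2) 252.101ms=2/7b +126.05ms=1/7b
3) 378.151ms=3/7b +126.05ms=1/7b
4) 504.202ms=4/7b +126.05ms=1/7b
5) 630.252ms=5/7b +126.05ms=1/7b
6) 756.303ms=6/7b +126.05ms=1/7b
7) 882.353ms=1b +882.353ms=1b
Σ=2b of 2 (68bpm 2/4) — PASS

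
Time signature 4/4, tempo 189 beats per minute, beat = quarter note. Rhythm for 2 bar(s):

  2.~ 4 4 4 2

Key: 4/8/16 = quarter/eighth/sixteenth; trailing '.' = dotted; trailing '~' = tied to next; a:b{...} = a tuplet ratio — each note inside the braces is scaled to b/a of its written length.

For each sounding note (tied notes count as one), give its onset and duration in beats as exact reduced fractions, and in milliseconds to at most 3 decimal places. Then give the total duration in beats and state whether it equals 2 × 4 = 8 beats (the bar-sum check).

1) 0.0ms=0b +1269.841ms=4b
2) 1269.841ms=4b +317.46ms=1b
3) 1587.302ms=5b +317.46ms=1b
4) 1904.762ms=6b +634.921ms=2b
Σ=8b of 8 (189bpm 4/4) — PASS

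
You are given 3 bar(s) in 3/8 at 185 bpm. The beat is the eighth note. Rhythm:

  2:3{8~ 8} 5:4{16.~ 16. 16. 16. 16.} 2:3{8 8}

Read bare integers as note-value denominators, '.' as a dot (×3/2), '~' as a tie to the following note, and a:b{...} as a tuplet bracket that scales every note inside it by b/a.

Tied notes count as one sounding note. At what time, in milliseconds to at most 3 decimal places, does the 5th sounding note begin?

note 5 onset = 27/5b = 1751.351ms

1. 0.0ms @ 0 + 972.973ms (3)
2. 972.973ms @ 3 + 389.189ms (6/5)
3. 1362.162ms @ 21/5 + 194.595ms (3/5)
4. 1556.757ms @ 24/5 + 194.595ms (3/5)
5. 1751.351ms @ 27/5 + 194.595ms (3/5)
6. 1945.946ms @ 6 + 486.486ms (3/2)
7. 2432.432ms @ 15/2 + 486.486ms (3/2)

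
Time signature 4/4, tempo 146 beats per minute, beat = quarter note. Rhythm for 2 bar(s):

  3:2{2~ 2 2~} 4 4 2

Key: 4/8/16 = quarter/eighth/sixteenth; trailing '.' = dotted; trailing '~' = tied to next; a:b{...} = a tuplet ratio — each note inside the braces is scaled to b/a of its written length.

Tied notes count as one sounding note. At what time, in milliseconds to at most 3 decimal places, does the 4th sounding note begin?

note 4 onset = 6b = 2465.753ms

1. 0.0ms @ 0 + 1095.89ms (8/3)
2. 1095.89ms @ 8/3 + 958.904ms (7/3)
3. 2054.795ms @ 5 + 410.959ms (1)
4. 2465.753ms @ 6 + 821.918ms (2)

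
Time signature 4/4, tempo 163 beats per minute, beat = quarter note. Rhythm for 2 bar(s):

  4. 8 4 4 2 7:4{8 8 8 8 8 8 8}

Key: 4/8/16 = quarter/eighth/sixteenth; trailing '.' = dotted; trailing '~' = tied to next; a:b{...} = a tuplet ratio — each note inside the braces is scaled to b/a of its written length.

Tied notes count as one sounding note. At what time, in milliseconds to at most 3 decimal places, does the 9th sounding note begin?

note 9 onset = 48/7b = 2524.102ms

1. 0.0ms @ 0 + 552.147ms (3/2)
2. 552.147ms @ 3/2 + 184.049ms (1/2)
3. 736.196ms @ 2 + 368.098ms (1)
4. 1104.294ms @ 3 + 368.098ms (1)
5. 1472.393ms @ 4 + 736.196ms (2)
6. 2208.589ms @ 6 + 105.171ms (2/7)
7. 2313.76ms @ 44/7 + 105.171ms (2/7)
8. 2418.931ms @ 46/7 + 105.171ms (2/7)
9. 2524.102ms @ 48/7 + 105.171ms (2/7)
10. 2629.273ms @ 50/7 + 105.171ms (2/7)
11. 2734.443ms @ 52/7 + 105.171ms (2/7)
12. 2839.614ms @ 54/7 + 105.171ms (2/7)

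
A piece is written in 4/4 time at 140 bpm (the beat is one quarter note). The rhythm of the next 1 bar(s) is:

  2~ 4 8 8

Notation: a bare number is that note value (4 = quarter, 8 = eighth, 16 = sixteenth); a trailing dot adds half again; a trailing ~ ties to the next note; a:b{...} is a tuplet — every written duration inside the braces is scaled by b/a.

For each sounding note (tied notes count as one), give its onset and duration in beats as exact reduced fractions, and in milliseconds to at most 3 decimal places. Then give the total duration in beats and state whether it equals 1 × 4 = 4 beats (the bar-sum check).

1) 0.0ms=0b +1285.714ms=3b
2) 1285.714ms=3b +214.286ms=1/2b
3) 1500.0ms=7/2b +214.286ms=1/2b
Σ=4b of 4 (140bpm 4/4) — PASS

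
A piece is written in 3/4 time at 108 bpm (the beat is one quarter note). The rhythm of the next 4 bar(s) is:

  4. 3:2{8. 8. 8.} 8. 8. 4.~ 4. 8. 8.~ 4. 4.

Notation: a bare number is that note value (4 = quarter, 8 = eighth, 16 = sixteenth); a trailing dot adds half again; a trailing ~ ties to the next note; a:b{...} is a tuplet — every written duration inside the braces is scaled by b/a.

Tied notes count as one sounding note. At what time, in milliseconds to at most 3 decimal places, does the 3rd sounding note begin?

note 3 onset = 2b = 1111.111ms

1. 0.0ms @ 0 + 833.333ms (3/2)
2. 833.333ms @ 3/2 + 277.778ms (1/2)
3. 1111.111ms @ 2 + 277.778ms (1/2)
4. 1388.889ms @ 5/2 + 277.778ms (1/2)
5. 1666.667ms @ 3 + 416.667ms (3/4)
6. 2083.333ms @ 15/4 + 416.667ms (3/4)
7. 2500.0ms @ 9/2 + 1666.667ms (3)
8. 4166.667ms @ 15/2 + 416.667ms (3/4)
9. 4583.333ms @ 33/4 + 1250.0ms (9/4)
10. 5833.333ms @ 21/2 + 833.333ms (3/2)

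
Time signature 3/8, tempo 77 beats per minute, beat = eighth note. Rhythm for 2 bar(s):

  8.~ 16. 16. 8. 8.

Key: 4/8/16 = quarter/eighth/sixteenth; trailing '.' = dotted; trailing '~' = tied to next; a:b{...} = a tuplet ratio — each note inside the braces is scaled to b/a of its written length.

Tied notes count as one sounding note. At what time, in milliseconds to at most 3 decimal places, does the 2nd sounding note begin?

1. 0.0ms @ 0 + 1753.247ms (9/4)
2. 1753.247ms @ 9/4 + 584.416ms (3/4)
3. 2337.662ms @ 3 + 1168.831ms (3/2)
4. 3506.494ms @ 9/2 + 1168.831ms (3/2)

note 2 onset = 9/4b = 1753.247ms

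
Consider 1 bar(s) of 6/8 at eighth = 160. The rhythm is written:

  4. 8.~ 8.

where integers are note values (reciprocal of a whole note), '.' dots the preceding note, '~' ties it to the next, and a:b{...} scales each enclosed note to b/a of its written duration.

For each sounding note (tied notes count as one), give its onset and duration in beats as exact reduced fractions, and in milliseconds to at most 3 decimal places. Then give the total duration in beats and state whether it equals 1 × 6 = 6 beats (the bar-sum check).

1) 0.0ms=0b +1125.0ms=3b
2) 1125.0ms=3b +1125.0ms=3b
Σ=6b of 6 (160bpm 6/8) — PASS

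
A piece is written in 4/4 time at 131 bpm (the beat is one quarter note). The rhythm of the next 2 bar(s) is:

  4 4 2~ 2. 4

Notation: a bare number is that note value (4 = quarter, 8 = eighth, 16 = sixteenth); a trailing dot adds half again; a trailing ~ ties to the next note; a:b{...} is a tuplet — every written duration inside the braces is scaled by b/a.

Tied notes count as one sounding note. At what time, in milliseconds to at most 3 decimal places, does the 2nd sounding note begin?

note 2 onset = 1b = 458.015ms

1. 0.0ms @ 0 + 458.015ms (1)
2. 458.015ms @ 1 + 458.015ms (1)
3. 916.031ms @ 2 + 2290.076ms (5)
4. 3206.107ms @ 7 + 458.015ms (1)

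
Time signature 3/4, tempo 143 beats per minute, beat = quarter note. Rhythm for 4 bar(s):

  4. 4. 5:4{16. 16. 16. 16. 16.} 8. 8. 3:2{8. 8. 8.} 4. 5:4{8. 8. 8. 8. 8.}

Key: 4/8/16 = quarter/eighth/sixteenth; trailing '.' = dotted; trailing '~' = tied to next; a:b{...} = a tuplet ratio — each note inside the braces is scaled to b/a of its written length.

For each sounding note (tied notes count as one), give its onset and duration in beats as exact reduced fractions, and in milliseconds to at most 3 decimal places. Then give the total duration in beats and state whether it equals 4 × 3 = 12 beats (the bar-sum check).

1) 0.0ms=0b +629.371ms=3/2b
2) 629.371ms=3/2b +629.371ms=3/2b
3) 1258.741ms=3b +125.874ms=3/10b
4) 1384.615ms=33/10b +125.874ms=3/10b
5) 1510.49ms=18/5b +125.874ms=3/10b
6) 1636.364ms=39/10b +125.874ms=3/10b
7) 1762.238ms=21/5b +125.874ms=3/10b
8) 1888.112ms=9/2b +314.685ms=3/4b
9) 2202.797ms=21/4b +314.685ms=3/4b
10) 2517.483ms=6b +209.79ms=1/2b
11) 2727.273ms=13/2b +209.79ms=1/2b
12) 2937.063ms=7b +209.79ms=1/2b
13) 3146.853ms=15/2b +629.371ms=3/2b
14) 3776.224ms=9b +251.748ms=3/5b
15) 4027.972ms=48/5b +251.748ms=3/5b
16) 4279.72ms=51/5b +251.748ms=3/5b
17) 4531.469ms=54/5b +251.748ms=3/5b
18) 4783.217ms=57/5b +251.748ms=3/5b
Σ=12b of 12 (143bpm 3/4) — PASS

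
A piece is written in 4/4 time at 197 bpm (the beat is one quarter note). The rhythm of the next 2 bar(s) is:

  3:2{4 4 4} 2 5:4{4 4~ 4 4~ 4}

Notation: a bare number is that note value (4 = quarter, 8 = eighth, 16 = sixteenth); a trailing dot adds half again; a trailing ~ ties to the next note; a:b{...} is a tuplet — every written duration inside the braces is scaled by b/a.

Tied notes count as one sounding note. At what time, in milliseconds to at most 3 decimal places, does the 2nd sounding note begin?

1. 0.0ms @ 0 + 203.046ms (2/3)
2. 203.046ms @ 2/3 + 203.046ms (2/3)
3. 406.091ms @ 4/3 + 203.046ms (2/3)
4. 609.137ms @ 2 + 609.137ms (2)
5. 1218.274ms @ 4 + 243.655ms (4/5)
6. 1461.929ms @ 24/5 + 487.31ms (8/5)
7. 1949.239ms @ 32/5 + 487.31ms (8/5)

note 2 onset = 2/3b = 203.046ms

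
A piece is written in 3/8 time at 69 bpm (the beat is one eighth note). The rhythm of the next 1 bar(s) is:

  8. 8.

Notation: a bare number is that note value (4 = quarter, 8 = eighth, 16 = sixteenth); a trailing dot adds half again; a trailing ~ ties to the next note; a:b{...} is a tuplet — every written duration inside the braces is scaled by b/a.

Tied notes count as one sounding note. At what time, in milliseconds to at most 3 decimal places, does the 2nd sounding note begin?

note 2 onset = 3/2b = 1304.348ms

1. 0.0ms @ 0 + 1304.348ms (3/2)
2. 1304.348ms @ 3/2 + 1304.348ms (3/2)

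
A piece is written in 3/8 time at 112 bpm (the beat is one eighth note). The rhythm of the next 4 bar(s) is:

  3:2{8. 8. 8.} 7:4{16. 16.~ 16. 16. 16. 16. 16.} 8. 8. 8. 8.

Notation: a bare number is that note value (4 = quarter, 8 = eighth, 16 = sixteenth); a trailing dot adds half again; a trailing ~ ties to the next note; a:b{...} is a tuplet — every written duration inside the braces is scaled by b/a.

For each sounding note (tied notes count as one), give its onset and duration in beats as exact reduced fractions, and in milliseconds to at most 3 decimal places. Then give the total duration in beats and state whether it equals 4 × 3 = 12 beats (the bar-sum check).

1) 0.0ms=0b +535.714ms=1b
2) 535.714ms=1b +535.714ms=1b
3) 1071.429ms=2b +535.714ms=1b
4) 1607.143ms=3b +229.592ms=3/7b
5) 1836.735ms=24/7b +459.184ms=6/7b
6) 2295.918ms=30/7b +229.592ms=3/7b
7) 2525.51ms=33/7b +229.592ms=3/7b
8) 2755.102ms=36/7b +229.592ms=3/7b
9) 2984.694ms=39/7b +229.592ms=3/7b
10) 3214.286ms=6b +803.571ms=3/2b
11) 4017.857ms=15/2b +803.571ms=3/2b
12) 4821.429ms=9b +803.571ms=3/2b
13) 5625.0ms=21/2b +803.571ms=3/2b
Σ=12b of 12 (112bpm 3/8) — PASS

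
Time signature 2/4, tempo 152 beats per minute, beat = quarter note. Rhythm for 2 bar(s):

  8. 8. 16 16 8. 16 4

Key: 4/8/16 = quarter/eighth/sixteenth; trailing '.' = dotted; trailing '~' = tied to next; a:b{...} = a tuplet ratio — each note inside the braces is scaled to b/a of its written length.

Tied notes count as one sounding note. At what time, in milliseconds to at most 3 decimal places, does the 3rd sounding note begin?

1. 0.0ms @ 0 + 296.053ms (3/4)
2. 296.053ms @ 3/4 + 296.053ms (3/4)
3. 592.105ms @ 3/2 + 98.684ms (1/4)
4. 690.789ms @ 7/4 + 98.684ms (1/4)
5. 789.474ms @ 2 + 296.053ms (3/4)
6. 1085.526ms @ 11/4 + 98.684ms (1/4)
7. 1184.211ms @ 3 + 394.737ms (1)

note 3 onset = 3/2b = 592.105ms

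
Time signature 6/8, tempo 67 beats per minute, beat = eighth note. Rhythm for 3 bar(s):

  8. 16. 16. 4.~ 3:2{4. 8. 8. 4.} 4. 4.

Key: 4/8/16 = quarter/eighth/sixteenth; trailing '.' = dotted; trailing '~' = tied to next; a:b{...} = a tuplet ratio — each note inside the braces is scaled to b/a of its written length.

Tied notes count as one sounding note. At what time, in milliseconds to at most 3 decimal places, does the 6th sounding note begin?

note 6 onset = 9b = 8059.701ms

1. 0.0ms @ 0 + 1343.284ms (3/2)
2. 1343.284ms @ 3/2 + 671.642ms (3/4)
3. 2014.925ms @ 9/4 + 671.642ms (3/4)
4. 2686.567ms @ 3 + 4477.612ms (5)
5. 7164.179ms @ 8 + 895.522ms (1)
6. 8059.701ms @ 9 + 895.522ms (1)
7. 8955.224ms @ 10 + 1791.045ms (2)
8. 10746.269ms @ 12 + 2686.567ms (3)
9. 13432.836ms @ 15 + 2686.567ms (3)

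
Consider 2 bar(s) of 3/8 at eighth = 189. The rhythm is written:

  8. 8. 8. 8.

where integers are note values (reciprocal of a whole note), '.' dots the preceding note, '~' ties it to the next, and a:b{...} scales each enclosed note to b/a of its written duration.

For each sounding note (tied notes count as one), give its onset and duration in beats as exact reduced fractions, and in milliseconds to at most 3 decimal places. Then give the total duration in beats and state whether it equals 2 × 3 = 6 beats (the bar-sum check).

1) 0.0ms=0b +476.19ms=3/2b
2) 476.19ms=3/2b +476.19ms=3/2b
3) 952.381ms=3b +476.19ms=3/2b
4) 1428.571ms=9/2b +476.19ms=3/2b
Σ=6b of 6 (189bpm 3/8) — PASS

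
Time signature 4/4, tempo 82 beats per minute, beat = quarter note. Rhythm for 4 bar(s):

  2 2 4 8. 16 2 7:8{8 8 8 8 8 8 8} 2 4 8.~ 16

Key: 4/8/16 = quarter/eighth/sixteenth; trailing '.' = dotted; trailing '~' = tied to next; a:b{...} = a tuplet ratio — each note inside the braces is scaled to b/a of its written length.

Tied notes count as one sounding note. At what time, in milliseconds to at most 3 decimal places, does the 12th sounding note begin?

note 12 onset = 76/7b = 7944.251ms

1. 0.0ms @ 0 + 1463.415ms (2)
2. 1463.415ms @ 2 + 1463.415ms (2)
3. 2926.829ms @ 4 + 731.707ms (1)
4. 3658.537ms @ 5 + 548.78ms (3/4)
5. 4207.317ms @ 23/4 + 182.927ms (1/4)
6. 4390.244ms @ 6 + 1463.415ms (2)
7. 5853.659ms @ 8 + 418.118ms (4/7)
8. 6271.777ms @ 60/7 + 418.118ms (4/7)
9. 6689.895ms @ 64/7 + 418.118ms (4/7)
10. 7108.014ms @ 68/7 + 418.118ms (4/7)
11. 7526.132ms @ 72/7 + 418.118ms (4/7)
12. 7944.251ms @ 76/7 + 418.118ms (4/7)
13. 8362.369ms @ 80/7 + 418.118ms (4/7)
14. 8780.488ms @ 12 + 1463.415ms (2)
15. 10243.902ms @ 14 + 731.707ms (1)
16. 10975.61ms @ 15 + 731.707ms (1)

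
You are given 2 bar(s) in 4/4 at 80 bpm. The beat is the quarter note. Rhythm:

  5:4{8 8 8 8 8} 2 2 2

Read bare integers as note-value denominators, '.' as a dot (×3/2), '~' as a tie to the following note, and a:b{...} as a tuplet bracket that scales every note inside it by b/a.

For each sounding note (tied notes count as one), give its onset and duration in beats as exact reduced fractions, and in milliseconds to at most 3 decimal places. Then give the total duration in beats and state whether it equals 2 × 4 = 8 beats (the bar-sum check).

1) 0.0ms=0b +300.0ms=2/5b
2) 300.0ms=2/5b +300.0ms=2/5b
3) 600.0ms=4/5b +300.0ms=2/5b
4) 900.0ms=6/5b +300.0ms=2/5b
5) 1200.0ms=8/5b +300.0ms=2/5b
6) 1500.0ms=2b +1500.0ms=2b
7) 3000.0ms=4b +1500.0ms=2b
8) 4500.0ms=6b +1500.0ms=2b
Σ=8b of 8 (80bpm 4/4) — PASS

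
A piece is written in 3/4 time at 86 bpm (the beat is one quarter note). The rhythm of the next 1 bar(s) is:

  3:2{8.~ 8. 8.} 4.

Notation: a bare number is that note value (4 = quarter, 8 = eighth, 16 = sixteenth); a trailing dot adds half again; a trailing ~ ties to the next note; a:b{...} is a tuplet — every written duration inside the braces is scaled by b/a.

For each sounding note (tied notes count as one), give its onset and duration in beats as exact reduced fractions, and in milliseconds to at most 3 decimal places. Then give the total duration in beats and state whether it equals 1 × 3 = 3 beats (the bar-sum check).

1) 0.0ms=0b +697.674ms=1b
2) 697.674ms=1b +348.837ms=1/2b
3) 1046.512ms=3/2b +1046.512ms=3/2b
Σ=3b of 3 (86bpm 3/4) — PASS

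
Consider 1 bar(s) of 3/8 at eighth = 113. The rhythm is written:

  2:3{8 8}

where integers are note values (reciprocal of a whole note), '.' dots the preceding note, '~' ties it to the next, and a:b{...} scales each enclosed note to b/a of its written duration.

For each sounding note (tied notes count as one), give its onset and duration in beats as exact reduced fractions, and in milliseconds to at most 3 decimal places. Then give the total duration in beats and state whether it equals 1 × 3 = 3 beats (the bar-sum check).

1) 0.0ms=0b +796.46ms=3/2b
2) 796.46ms=3/2b +796.46ms=3/2b
Σ=3b of 3 (113bpm 3/8) — PASS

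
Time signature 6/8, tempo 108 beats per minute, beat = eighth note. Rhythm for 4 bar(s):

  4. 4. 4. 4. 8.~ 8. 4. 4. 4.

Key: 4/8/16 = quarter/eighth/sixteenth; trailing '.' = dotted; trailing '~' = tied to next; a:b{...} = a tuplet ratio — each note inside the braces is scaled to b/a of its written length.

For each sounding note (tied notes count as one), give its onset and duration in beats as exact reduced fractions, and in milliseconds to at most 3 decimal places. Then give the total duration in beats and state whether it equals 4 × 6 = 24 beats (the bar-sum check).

1) 0.0ms=0b +1666.667ms=3b
2) 1666.667ms=3b +1666.667ms=3b
3) 3333.333ms=6b +1666.667ms=3b
4) 5000.0ms=9b +1666.667ms=3b
5) 6666.667ms=12b +1666.667ms=3b
6) 8333.333ms=15b +1666.667ms=3b
7) 10000.0ms=18b +1666.667ms=3b
8) 11666.667ms=21b +1666.667ms=3b
Σ=24b of 24 (108bpm 6/8) — PASS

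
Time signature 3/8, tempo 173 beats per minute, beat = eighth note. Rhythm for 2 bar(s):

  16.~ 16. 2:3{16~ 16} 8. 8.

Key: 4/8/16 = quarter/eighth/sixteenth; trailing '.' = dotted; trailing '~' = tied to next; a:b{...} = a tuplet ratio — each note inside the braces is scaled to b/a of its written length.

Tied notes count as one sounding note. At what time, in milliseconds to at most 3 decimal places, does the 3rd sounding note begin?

note 3 onset = 3b = 1040.462ms

1. 0.0ms @ 0 + 520.231ms (3/2)
2. 520.231ms @ 3/2 + 520.231ms (3/2)
3. 1040.462ms @ 3 + 520.231ms (3/2)
4. 1560.694ms @ 9/2 + 520.231ms (3/2)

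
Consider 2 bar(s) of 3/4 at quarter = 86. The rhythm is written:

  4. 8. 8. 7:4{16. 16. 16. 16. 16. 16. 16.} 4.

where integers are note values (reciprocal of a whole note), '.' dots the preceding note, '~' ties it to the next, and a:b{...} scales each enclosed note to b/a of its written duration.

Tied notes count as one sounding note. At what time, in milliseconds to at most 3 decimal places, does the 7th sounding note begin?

1. 0.0ms @ 0 + 1046.512ms (3/2)
2. 1046.512ms @ 3/2 + 523.256ms (3/4)
3. 1569.767ms @ 9/4 + 523.256ms (3/4)
4. 2093.023ms @ 3 + 149.502ms (3/14)
5. 2242.525ms @ 45/14 + 149.502ms (3/14)
6. 2392.027ms @ 24/7 + 149.502ms (3/14)
7. 2541.528ms @ 51/14 + 149.502ms (3/14)
8. 2691.03ms @ 27/7 + 149.502ms (3/14)
9. 2840.532ms @ 57/14 + 149.502ms (3/14)
10. 2990.033ms @ 30/7 + 149.502ms (3/14)
11. 3139.535ms @ 9/2 + 1046.512ms (3/2)

note 7 onset = 51/14b = 2541.528ms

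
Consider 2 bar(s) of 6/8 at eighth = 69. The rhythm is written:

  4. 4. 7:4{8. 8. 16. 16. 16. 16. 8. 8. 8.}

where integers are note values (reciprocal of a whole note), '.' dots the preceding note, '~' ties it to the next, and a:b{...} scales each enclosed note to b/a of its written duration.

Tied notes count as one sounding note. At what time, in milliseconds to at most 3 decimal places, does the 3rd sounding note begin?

note 3 onset = 6b = 5217.391ms

1. 0.0ms @ 0 + 2608.696ms (3)
2. 2608.696ms @ 3 + 2608.696ms (3)
3. 5217.391ms @ 6 + 745.342ms (6/7)
4. 5962.733ms @ 48/7 + 745.342ms (6/7)
5. 6708.075ms @ 54/7 + 372.671ms (3/7)
6. 7080.745ms @ 57/7 + 372.671ms (3/7)
7. 7453.416ms @ 60/7 + 372.671ms (3/7)
8. 7826.087ms @ 9 + 372.671ms (3/7)
9. 8198.758ms @ 66/7 + 745.342ms (6/7)
10. 8944.099ms @ 72/7 + 745.342ms (6/7)
11. 9689.441ms @ 78/7 + 745.342ms (6/7)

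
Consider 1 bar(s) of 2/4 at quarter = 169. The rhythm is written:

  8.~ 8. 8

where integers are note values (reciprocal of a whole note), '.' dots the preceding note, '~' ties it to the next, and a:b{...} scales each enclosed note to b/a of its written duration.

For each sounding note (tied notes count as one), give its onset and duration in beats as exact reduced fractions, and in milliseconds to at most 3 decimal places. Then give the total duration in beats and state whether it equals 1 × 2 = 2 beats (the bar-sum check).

1) 0.0ms=0b +532.544ms=3/2b
2) 532.544ms=3/2b +177.515ms=1/2b
Σ=2b of 2 (169bpm 2/4) — PASS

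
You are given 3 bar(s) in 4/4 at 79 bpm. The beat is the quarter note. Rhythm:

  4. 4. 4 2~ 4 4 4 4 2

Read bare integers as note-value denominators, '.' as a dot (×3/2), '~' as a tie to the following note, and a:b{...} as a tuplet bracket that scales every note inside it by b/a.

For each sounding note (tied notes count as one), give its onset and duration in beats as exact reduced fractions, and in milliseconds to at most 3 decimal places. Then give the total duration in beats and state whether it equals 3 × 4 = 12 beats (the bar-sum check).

1) 0.0ms=0b +1139.241ms=3/2b
2) 1139.241ms=3/2b +1139.241ms=3/2b
3) 2278.481ms=3b +759.494ms=1b
4) 3037.975ms=4b +2278.481ms=3b
5) 5316.456ms=7b +759.494ms=1b
6) 6075.949ms=8b +759.494ms=1b
7) 6835.443ms=9b +759.494ms=1b
8) 7594.937ms=10b +1518.987ms=2b
Σ=12b of 12 (79bpm 4/4) — PASS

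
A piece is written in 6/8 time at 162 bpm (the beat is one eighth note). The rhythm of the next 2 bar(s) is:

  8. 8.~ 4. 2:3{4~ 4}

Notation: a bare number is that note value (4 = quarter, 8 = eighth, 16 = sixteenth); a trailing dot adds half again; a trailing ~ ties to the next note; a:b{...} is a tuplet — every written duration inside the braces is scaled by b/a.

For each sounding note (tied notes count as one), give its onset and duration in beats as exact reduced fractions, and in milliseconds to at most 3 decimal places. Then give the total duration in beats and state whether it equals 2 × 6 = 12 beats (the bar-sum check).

1) 0.0ms=0b +555.556ms=3/2b
2) 555.556ms=3/2b +1666.667ms=9/2b
3) 2222.222ms=6b +2222.222ms=6b
Σ=12b of 12 (162bpm 6/8) — PASS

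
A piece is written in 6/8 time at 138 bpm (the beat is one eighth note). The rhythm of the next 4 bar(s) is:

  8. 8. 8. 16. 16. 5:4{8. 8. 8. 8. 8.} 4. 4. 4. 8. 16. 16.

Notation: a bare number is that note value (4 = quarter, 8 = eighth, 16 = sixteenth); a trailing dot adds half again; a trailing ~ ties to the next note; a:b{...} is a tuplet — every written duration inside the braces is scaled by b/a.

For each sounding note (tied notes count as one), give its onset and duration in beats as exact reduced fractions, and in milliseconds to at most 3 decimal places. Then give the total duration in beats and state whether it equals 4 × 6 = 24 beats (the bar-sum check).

1) 0.0ms=0b +652.174ms=3/2b
2) 652.174ms=3/2b +652.174ms=3/2b
3) 1304.348ms=3b +652.174ms=3/2b
4) 1956.522ms=9/2b +326.087ms=3/4b
5) 2282.609ms=21/4b +326.087ms=3/4b
6) 2608.696ms=6b +521.739ms=6/5b
7) 3130.435ms=36/5b +521.739ms=6/5b
8) 3652.174ms=42/5b +521.739ms=6/5b
9) 4173.913ms=48/5b +521.739ms=6/5b
10) 4695.652ms=54/5b +521.739ms=6/5b
11) 5217.391ms=12b +1304.348ms=3b
12) 6521.739ms=15b +1304.348ms=3b
13) 7826.087ms=18b +1304.348ms=3b
14) 9130.435ms=21b +652.174ms=3/2b
15) 9782.609ms=45/2b +326.087ms=3/4b
16) 10108.696ms=93/4b +326.087ms=3/4b
Σ=24b of 24 (138bpm 6/8) — PASS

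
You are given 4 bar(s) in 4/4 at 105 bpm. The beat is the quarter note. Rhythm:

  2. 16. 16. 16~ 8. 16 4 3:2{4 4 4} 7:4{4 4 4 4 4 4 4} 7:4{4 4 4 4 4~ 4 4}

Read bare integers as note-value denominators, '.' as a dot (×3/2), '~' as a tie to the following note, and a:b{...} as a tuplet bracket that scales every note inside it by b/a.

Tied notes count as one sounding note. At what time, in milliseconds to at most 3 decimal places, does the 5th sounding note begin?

1. 0.0ms @ 0 + 1714.286ms (3)
2. 1714.286ms @ 3 + 214.286ms (3/8)
3. 1928.571ms @ 27/8 + 214.286ms (3/8)
4. 2142.857ms @ 15/4 + 571.429ms (1)
5. 2714.286ms @ 19/4 + 142.857ms (1/4)
6. 2857.143ms @ 5 + 571.429ms (1)
7. 3428.571ms @ 6 + 380.952ms (2/3)
8. 3809.524ms @ 20/3 + 380.952ms (2/3)
9. 4190.476ms @ 22/3 + 380.952ms (2/3)
10. 4571.429ms @ 8 + 326.531ms (4/7)
11. 4897.959ms @ 60/7 + 326.531ms (4/7)
12. 5224.49ms @ 64/7 + 326.531ms (4/7)
13. 5551.02ms @ 68/7 + 326.531ms (4/7)
14. 5877.551ms @ 72/7 + 326.531ms (4/7)
15. 6204.082ms @ 76/7 + 326.531ms (4/7)
16. 6530.612ms @ 80/7 + 326.531ms (4/7)
17. 6857.143ms @ 12 + 326.531ms (4/7)
18. 7183.673ms @ 88/7 + 326.531ms (4/7)
19. 7510.204ms @ 92/7 + 326.531ms (4/7)
20. 7836.735ms @ 96/7 + 326.531ms (4/7)
21. 8163.265ms @ 100/7 + 653.061ms (8/7)
22. 8816.327ms @ 108/7 + 326.531ms (4/7)

note 5 onset = 19/4b = 2714.286ms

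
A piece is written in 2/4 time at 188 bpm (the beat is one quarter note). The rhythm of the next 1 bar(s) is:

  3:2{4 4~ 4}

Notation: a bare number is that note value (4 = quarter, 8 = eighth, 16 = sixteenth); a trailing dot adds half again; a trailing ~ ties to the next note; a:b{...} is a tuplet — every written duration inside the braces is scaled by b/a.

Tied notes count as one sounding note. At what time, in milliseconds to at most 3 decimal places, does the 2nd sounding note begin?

note 2 onset = 2/3b = 212.766ms

1. 0.0ms @ 0 + 212.766ms (2/3)
2. 212.766ms @ 2/3 + 425.532ms (4/3)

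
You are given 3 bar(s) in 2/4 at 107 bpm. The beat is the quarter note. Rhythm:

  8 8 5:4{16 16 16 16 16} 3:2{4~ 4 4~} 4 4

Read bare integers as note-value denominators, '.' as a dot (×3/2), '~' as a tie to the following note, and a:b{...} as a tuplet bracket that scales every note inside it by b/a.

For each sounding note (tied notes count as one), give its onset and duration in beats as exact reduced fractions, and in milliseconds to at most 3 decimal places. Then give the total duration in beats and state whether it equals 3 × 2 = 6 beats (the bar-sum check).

1) 0.0ms=0b +280.374ms=1/2b
2) 280.374ms=1/2b +280.374ms=1/2b
3) 560.748ms=1b +112.15ms=1/5b
4) 672.897ms=6/5b +112.15ms=1/5b
5) 785.047ms=7/5b +112.15ms=1/5b
6) 897.196ms=8/5b +112.15ms=1/5b
7) 1009.346ms=9/5b +112.15ms=1/5b
8) 1121.495ms=2b +747.664ms=4/3b
9) 1869.159ms=10/3b +934.579ms=5/3b
10) 2803.738ms=5b +560.748ms=1b
Σ=6b of 6 (107bpm 2/4) — PASS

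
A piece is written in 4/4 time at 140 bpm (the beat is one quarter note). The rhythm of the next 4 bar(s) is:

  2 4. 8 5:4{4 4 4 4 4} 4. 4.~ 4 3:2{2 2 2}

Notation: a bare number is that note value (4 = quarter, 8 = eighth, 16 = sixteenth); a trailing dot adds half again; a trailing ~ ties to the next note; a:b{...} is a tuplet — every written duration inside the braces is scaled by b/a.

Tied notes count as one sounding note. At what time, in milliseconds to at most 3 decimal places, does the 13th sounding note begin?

1. 0.0ms @ 0 + 857.143ms (2)
2. 857.143ms @ 2 + 642.857ms (3/2)
3. 1500.0ms @ 7/2 + 214.286ms (1/2)
4. 1714.286ms @ 4 + 342.857ms (4/5)
5. 2057.143ms @ 24/5 + 342.857ms (4/5)
6. 2400.0ms @ 28/5 + 342.857ms (4/5)
7. 2742.857ms @ 32/5 + 342.857ms (4/5)
8. 3085.714ms @ 36/5 + 342.857ms (4/5)
9. 3428.571ms @ 8 + 642.857ms (3/2)
10. 4071.429ms @ 19/2 + 1071.429ms (5/2)
11. 5142.857ms @ 12 + 571.429ms (4/3)
12. 5714.286ms @ 40/3 + 571.429ms (4/3)
13. 6285.714ms @ 44/3 + 571.429ms (4/3)

note 13 onset = 44/3b = 6285.714ms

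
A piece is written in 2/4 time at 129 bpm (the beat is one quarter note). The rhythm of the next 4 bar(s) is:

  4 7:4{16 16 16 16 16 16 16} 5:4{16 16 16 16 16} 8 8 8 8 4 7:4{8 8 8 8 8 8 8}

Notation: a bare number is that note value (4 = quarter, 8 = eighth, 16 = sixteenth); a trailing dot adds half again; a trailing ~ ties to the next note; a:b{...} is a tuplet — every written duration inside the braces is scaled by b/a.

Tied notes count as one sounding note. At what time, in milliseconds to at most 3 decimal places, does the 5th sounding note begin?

1. 0.0ms @ 0 + 465.116ms (1)
2. 465.116ms @ 1 + 66.445ms (1/7)
3. 531.561ms @ 8/7 + 66.445ms (1/7)
4. 598.007ms @ 9/7 + 66.445ms (1/7)
5. 664.452ms @ 10/7 + 66.445ms (1/7)
6. 730.897ms @ 11/7 + 66.445ms (1/7)
7. 797.342ms @ 12/7 + 66.445ms (1/7)
8. 863.787ms @ 13/7 + 66.445ms (1/7)
9. 930.233ms @ 2 + 93.023ms (1/5)
10. 1023.256ms @ 11/5 + 93.023ms (1/5)
11. 1116.279ms @ 12/5 + 93.023ms (1/5)
12. 1209.302ms @ 13/5 + 93.023ms (1/5)
13. 1302.326ms @ 14/5 + 93.023ms (1/5)
14. 1395.349ms @ 3 + 232.558ms (1/2)
15. 1627.907ms @ 7/2 + 232.558ms (1/2)
16. 1860.465ms @ 4 + 232.558ms (1/2)
17. 2093.023ms @ 9/2 + 232.558ms (1/2)
18. 2325.581ms @ 5 + 465.116ms (1)
19. 2790.698ms @ 6 + 132.89ms (2/7)
20. 2923.588ms @ 44/7 + 132.89ms (2/7)
21. 3056.478ms @ 46/7 + 132.89ms (2/7)
22. 3189.369ms @ 48/7 + 132.89ms (2/7)
23. 3322.259ms @ 50/7 + 132.89ms (2/7)
24. 3455.15ms @ 52/7 + 132.89ms (2/7)
25. 3588.04ms @ 54/7 + 132.89ms (2/7)

note 5 onset = 10/7b = 664.452ms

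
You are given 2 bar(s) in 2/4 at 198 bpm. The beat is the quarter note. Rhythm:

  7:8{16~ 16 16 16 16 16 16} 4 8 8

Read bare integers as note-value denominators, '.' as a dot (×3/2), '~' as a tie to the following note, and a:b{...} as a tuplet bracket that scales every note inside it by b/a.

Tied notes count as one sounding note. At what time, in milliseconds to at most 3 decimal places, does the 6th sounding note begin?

1. 0.0ms @ 0 + 173.16ms (4/7)
2. 173.16ms @ 4/7 + 86.58ms (2/7)
3. 259.74ms @ 6/7 + 86.58ms (2/7)
4. 346.32ms @ 8/7 + 86.58ms (2/7)
5. 432.9ms @ 10/7 + 86.58ms (2/7)
6. 519.481ms @ 12/7 + 86.58ms (2/7)
7. 606.061ms @ 2 + 303.03ms (1)
8. 909.091ms @ 3 + 151.515ms (1/2)
9. 1060.606ms @ 7/2 + 151.515ms (1/2)

note 6 onset = 12/7b = 519.481ms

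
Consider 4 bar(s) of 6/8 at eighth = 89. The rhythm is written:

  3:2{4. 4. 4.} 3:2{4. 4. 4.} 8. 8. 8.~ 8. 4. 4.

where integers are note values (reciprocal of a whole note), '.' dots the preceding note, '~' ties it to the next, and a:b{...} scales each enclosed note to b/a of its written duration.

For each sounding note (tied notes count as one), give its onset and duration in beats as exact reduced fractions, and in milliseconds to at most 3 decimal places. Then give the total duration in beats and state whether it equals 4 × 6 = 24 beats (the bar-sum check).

1) 0.0ms=0b +1348.315ms=2b
2) 1348.315ms=2b +1348.315ms=2b
3) 2696.629ms=4b +1348.315ms=2b
4) 4044.944ms=6b +1348.315ms=2b
5) 5393.258ms=8b +1348.315ms=2b
6) 6741.573ms=10b +1348.315ms=2b
7) 8089.888ms=12b +1011.236ms=3/2b
8) 9101.124ms=27/2b +1011.236ms=3/2b
9) 10112.36ms=15b +2022.472ms=3b
10) 12134.831ms=18b +2022.472ms=3b
11) 14157.303ms=21b +2022.472ms=3b
Σ=24b of 24 (89bpm 6/8) — PASS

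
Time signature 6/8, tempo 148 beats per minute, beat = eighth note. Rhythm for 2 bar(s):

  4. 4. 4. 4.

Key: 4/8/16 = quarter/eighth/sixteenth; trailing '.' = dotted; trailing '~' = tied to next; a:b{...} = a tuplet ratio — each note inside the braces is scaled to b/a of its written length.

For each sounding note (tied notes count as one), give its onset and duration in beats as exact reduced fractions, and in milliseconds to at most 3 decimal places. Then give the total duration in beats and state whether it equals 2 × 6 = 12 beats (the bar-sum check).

1) 0.0ms=0b +1216.216ms=3b
2) 1216.216ms=3b +1216.216ms=3b
3) 2432.432ms=6b +1216.216ms=3b
4) 3648.649ms=9b +1216.216ms=3b
Σ=12b of 12 (148bpm 6/8) — PASS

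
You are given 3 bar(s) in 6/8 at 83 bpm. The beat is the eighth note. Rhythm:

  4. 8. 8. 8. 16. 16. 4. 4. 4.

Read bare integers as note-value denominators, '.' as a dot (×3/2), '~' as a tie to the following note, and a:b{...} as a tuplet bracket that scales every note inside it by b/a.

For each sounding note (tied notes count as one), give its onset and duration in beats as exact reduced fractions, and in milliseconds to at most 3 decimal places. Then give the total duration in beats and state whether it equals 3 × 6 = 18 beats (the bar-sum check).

1) 0.0ms=0b +2168.675ms=3b
2) 2168.675ms=3b +1084.337ms=3/2b
3) 3253.012ms=9/2b +1084.337ms=3/2b
4) 4337.349ms=6b +1084.337ms=3/2b
5) 5421.687ms=15/2b +542.169ms=3/4b
6) 5963.855ms=33/4b +542.169ms=3/4b
7) 6506.024ms=9b +2168.675ms=3b
8) 8674.699ms=12b +2168.675ms=3b
9) 10843.373ms=15b +2168.675ms=3b
Σ=18b of 18 (83bpm 6/8) — PASS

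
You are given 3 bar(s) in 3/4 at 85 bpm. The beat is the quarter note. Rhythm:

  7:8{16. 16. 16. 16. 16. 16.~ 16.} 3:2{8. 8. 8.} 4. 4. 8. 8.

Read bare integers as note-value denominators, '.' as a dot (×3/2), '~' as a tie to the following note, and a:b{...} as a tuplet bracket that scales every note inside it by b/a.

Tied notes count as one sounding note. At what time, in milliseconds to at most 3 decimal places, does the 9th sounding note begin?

note 9 onset = 4b = 2823.529ms

1. 0.0ms @ 0 + 302.521ms (3/7)
2. 302.521ms @ 3/7 + 302.521ms (3/7)
3. 605.042ms @ 6/7 + 302.521ms (3/7)
4. 907.563ms @ 9/7 + 302.521ms (3/7)
5. 1210.084ms @ 12/7 + 302.521ms (3/7)
6. 1512.605ms @ 15/7 + 605.042ms (6/7)
7. 2117.647ms @ 3 + 352.941ms (1/2)
8. 2470.588ms @ 7/2 + 352.941ms (1/2)
9. 2823.529ms @ 4 + 352.941ms (1/2)
10. 3176.471ms @ 9/2 + 1058.824ms (3/2)
11. 4235.294ms @ 6 + 1058.824ms (3/2)
12. 5294.118ms @ 15/2 + 529.412ms (3/4)
13. 5823.529ms @ 33/4 + 529.412ms (3/4)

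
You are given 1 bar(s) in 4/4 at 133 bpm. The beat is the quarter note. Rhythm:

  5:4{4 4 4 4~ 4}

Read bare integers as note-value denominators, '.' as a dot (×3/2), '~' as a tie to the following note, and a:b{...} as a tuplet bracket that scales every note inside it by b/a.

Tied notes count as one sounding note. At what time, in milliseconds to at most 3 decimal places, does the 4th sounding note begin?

note 4 onset = 12/5b = 1082.707ms

1. 0.0ms @ 0 + 360.902ms (4/5)
2. 360.902ms @ 4/5 + 360.902ms (4/5)
3. 721.805ms @ 8/5 + 360.902ms (4/5)
4. 1082.707ms @ 12/5 + 721.805ms (8/5)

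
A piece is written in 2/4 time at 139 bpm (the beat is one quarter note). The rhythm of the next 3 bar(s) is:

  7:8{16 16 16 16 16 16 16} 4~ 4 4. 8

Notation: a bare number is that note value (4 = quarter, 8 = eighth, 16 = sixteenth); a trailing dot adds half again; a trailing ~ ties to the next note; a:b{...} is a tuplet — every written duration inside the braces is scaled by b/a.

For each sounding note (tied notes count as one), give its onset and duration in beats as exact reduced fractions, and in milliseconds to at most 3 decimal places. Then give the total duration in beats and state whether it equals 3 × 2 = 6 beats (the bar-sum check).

1) 0.0ms=0b +123.33ms=2/7b
2) 123.33ms=2/7b +123.33ms=2/7b
3) 246.66ms=4/7b +123.33ms=2/7b
4) 369.99ms=6/7b +123.33ms=2/7b
5) 493.32ms=8/7b +123.33ms=2/7b
6) 616.65ms=10/7b +123.33ms=2/7b
7) 739.979ms=12/7b +123.33ms=2/7b
8) 863.309ms=2b +863.309ms=2b
9) 1726.619ms=4b +647.482ms=3/2b
10) 2374.101ms=11/2b +215.827ms=1/2b
Σ=6b of 6 (139bpm 2/4) — PASS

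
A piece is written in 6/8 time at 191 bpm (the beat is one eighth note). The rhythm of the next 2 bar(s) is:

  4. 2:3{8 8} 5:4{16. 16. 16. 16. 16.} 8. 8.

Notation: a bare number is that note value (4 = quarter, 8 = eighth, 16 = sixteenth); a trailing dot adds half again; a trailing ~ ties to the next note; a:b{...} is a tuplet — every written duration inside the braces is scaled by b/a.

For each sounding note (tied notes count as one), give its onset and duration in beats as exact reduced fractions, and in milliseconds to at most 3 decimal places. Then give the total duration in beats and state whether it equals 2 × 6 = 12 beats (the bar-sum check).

1) 0.0ms=0b +942.408ms=3b
2) 942.408ms=3b +471.204ms=3/2b
3) 1413.613ms=9/2b +471.204ms=3/2b
4) 1884.817ms=6b +188.482ms=3/5b
5) 2073.298ms=33/5b +188.482ms=3/5b
6) 2261.78ms=36/5b +188.482ms=3/5b
7) 2450.262ms=39/5b +188.482ms=3/5b
8) 2638.743ms=42/5b +188.482ms=3/5b
9) 2827.225ms=9b +471.204ms=3/2b
10) 3298.429ms=21/2b +471.204ms=3/2b
Σ=12b of 12 (191bpm 6/8) — PASS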